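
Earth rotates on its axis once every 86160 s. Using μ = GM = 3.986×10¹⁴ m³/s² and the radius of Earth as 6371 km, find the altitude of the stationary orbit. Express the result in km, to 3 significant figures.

A synchronous orbit has period T, so by Kepler's third law a = (μT²/4π²)^(1/3).
μT²/4π² = 3.986×10¹⁴ × (8.616×10⁴)² / 39.48 = 7.495×10²² m³.
a = 4.216×10⁷ m = 42163 km.
Altitude h = a − R = 42163 − 6371 = 35792 km.

h_sync ≈ 35800 km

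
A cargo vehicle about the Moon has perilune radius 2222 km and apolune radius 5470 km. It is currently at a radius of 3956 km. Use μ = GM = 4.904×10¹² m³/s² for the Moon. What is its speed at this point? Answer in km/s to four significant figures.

v ≈ 1.097 km/s

Semi-major axis a = (r_p + r_a)/2 = 3846.0 km = 3.846×10⁶ m.
Vis-viva: v² = μ(2/r − 1/a) = 4.904×10¹² × (5.056×10⁻⁷ − 2.600×10⁻⁷) = 1.204×10⁶ m²/s².
v = 1097 m/s = 1.097 km/s.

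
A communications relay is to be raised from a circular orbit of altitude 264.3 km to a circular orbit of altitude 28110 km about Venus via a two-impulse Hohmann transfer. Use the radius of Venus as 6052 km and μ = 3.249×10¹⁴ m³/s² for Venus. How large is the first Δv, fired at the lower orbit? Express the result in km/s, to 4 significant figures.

r₁ = 6052 + 264.3 = 6316.3 km = 6.3163×10⁶ m.
r₂ = 6052 + 28110 = 34162 km = 3.4162×10⁷ m.
Transfer ellipse a_t = (r₁ + r₂)/2 = 2.024×10⁷ m.
At r₁: circular v_c1 = √(μ/r₁) = 7172 m/s; transfer-periapsis v_p = √[μ(2/r₁ − 1/a_t)] = 9318 m/s.
Δv₁ = v_p − v_c1 = 2146 m/s.
= 2.146 km/s.

Δv ≈ 2.146 km/s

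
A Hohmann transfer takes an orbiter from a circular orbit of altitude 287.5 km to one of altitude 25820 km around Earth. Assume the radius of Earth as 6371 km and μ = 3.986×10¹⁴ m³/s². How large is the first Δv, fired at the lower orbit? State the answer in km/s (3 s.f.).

r₁ = 6371 + 287.5 = 6658.5 km = 6.6585×10⁶ m.
r₂ = 6371 + 25820 = 32191 km = 3.2191×10⁷ m.
Transfer ellipse a_t = (r₁ + r₂)/2 = 1.942×10⁷ m.
At r₁: circular v_c1 = √(μ/r₁) = 7737 m/s; transfer-perigee v_p = √[μ(2/r₁ − 1/a_t)] = 9960 m/s.
Δv₁ = v_p − v_c1 = 2223 m/s.
= 2.223 km/s.

Δv ≈ 2.22 km/s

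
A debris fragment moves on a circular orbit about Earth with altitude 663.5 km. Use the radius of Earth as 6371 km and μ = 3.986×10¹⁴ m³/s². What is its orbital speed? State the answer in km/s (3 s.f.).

v ≈ 7.53 km/s

r = 6371 + 663.5 = 7034.5 km = 7.0345×10⁶ m.
For a circular orbit v = √(μ/r) = √(3.986×10¹⁴ / 7.034×10⁶) = √(5.666×10⁷) = 7528 m/s.
That is 7.528 km/s.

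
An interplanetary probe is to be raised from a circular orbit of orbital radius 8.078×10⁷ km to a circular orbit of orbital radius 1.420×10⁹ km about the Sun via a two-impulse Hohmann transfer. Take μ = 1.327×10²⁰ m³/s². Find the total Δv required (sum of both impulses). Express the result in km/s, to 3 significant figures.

Δv_total ≈ 21.7 km/s

r₁ = 8.078×10⁷ km = 8.078×10¹⁰ m.
r₂ = 1.420×10⁹ km = 1.420×10¹² m.
Transfer ellipse a_t = (r₁ + r₂)/2 = 7.504×10¹¹ m.
At r₁: circular v_c1 = √(μ/r₁) = 40530 m/s; transfer-perihelion v_p = √[μ(2/r₁ − 1/a_t)] = 55760 m/s.
Δv₁ = v_p − v_c1 = 15220 m/s.
At r₂: circular v_c2 = √(μ/r₂) = 9667 m/s; transfer-aphelion v_a = √[μ(2/r₂ − 1/a_t)] = 3172 m/s.
Δv₂ = v_c2 − v_a = 6495 m/s.
Total Δv = Δv₁ + Δv₂ = 21720 m/s = 21.72 km/s.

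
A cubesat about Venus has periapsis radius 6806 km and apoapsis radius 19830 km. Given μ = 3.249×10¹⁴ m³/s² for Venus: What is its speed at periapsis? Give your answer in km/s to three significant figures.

v ≈ 8.43 km/s

Semi-major axis a = (r_p + r_a)/2 = 13318 km = 1.332×10⁷ m.
Vis-viva: v² = μ(2/r − 1/a) = 3.249×10¹⁴ × (2.939×10⁻⁷ − 7.509×10⁻⁸) = 7.108×10⁷ m²/s².
v = 8431 m/s = 8.431 km/s.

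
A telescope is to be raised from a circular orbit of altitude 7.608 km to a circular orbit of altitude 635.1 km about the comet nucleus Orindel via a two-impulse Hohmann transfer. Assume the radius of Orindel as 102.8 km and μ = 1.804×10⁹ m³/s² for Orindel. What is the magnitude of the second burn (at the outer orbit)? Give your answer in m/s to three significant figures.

r₁ = 102.8 + 7.608 = 110.41 km = 1.1041×10⁵ m.
r₂ = 102.8 + 635.1 = 737.90 km = 7.3790×10⁵ m.
Transfer ellipse a_t = (r₁ + r₂)/2 = 4.242×10⁵ m.
At r₁: circular v_c1 = √(μ/r₁) = 127.8 m/s; transfer-periapsis v_p = √[μ(2/r₁ − 1/a_t)] = 168.6 m/s.
At r₂: circular v_c2 = √(μ/r₂) = 49.44 m/s; transfer-apoapsis v_a = √[μ(2/r₂ − 1/a_t)] = 25.23 m/s.
Δv₂ = v_c2 − v_a = 24.22 m/s.

Δv ≈ 24.2 m/s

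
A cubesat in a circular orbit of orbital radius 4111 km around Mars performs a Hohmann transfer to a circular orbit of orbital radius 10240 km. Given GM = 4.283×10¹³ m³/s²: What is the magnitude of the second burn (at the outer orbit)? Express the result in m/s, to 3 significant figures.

Δv ≈ 497 m/s

r₁ = 4111 km = 4.111×10⁶ m.
r₂ = 10240 km = 1.024×10⁷ m.
Transfer ellipse a_t = (r₁ + r₂)/2 = 7.176×10⁶ m.
At r₁: circular v_c1 = √(μ/r₁) = 3228 m/s; transfer-periapsis v_p = √[μ(2/r₁ − 1/a_t)] = 3856 m/s.
At r₂: circular v_c2 = √(μ/r₂) = 2045 m/s; transfer-apoapsis v_a = √[μ(2/r₂ − 1/a_t)] = 1548 m/s.
Δv₂ = v_c2 − v_a = 497.1 m/s.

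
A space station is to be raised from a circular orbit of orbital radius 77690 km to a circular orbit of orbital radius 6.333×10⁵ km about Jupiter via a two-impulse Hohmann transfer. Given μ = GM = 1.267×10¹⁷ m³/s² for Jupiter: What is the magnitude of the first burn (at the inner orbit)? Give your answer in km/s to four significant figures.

Δv ≈ 13.52 km/s

r₁ = 77690 km = 7.769×10⁷ m.
r₂ = 6.333×10⁵ km = 6.333×10⁸ m.
Transfer ellipse a_t = (r₁ + r₂)/2 = 3.555×10⁸ m.
At r₁: circular v_c1 = √(μ/r₁) = 40380 m/s; transfer-perijove v_p = √[μ(2/r₁ − 1/a_t)] = 53900 m/s.
Δv₁ = v_p − v_c1 = 13520 m/s.
= 13.52 km/s.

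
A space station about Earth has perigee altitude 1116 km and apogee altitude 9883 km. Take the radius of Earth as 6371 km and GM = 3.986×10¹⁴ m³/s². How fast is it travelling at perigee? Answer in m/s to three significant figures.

v ≈ 8540 m/s

r_p = 6371 + 1116 = 7487.0 km = 7.4870×10⁶ m.
r_a = 6371 + 9883 = 16254 km = 1.6254×10⁷ m.
Semi-major axis a = (r_p + r_a)/2 = 11870 km = 1.187×10⁷ m.
Vis-viva: v² = μ(2/r − 1/a) = 3.986×10¹⁴ × (2.671×10⁻⁷ − 8.424×10⁻⁸) = 7.290×10⁷ m²/s².
v = 8538 m/s.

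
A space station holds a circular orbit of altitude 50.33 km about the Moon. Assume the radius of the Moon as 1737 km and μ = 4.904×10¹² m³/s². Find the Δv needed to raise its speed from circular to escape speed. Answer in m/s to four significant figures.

Δv ≈ 686.1 m/s

r = 1737 + 50.33 = 1787.3 km = 1.7873×10⁶ m.
Circular speed v_c = √(μ/r) = 1656 m/s.
Escape speed v_esc = √(2μ/r) = √2 × v_c = 2343 m/s.
Δv = v_esc − v_c = 686.1 m/s.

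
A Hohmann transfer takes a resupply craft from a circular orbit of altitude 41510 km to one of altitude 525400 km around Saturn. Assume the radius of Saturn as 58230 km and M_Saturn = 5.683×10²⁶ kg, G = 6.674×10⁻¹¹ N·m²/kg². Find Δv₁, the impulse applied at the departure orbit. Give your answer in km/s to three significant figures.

Δv ≈ 5.99 km/s

μ = GM = 6.674×10⁻¹¹ × 5.683×10²⁶ = 3.793×10¹⁶ m³/s².
r₁ = 58230 + 41510 = 99740 km = 9.9740×10⁷ m.
r₂ = 58230 + 525400 = 583630 km = 5.8363×10⁸ m.
Transfer ellipse a_t = (r₁ + r₂)/2 = 3.417×10⁸ m.
At r₁: circular v_c1 = √(μ/r₁) = 19500 m/s; transfer-perikrone v_p = √[μ(2/r₁ − 1/a_t)] = 25490 m/s.
Δv₁ = v_p − v_c1 = 5986 m/s.
= 5.986 km/s.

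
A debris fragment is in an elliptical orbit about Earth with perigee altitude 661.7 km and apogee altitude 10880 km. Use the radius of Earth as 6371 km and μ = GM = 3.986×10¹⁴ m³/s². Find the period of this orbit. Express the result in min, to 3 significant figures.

T ≈ 222 min

r_p = 6371 + 661.7 = 7032.7 km = 7.0327×10⁶ m.
r_a = 6371 + 10880 = 17251 km = 1.7251×10⁷ m.
Semi-major axis a = (r_p + r_a)/2 = (7032.7 + 17251)/2 = 12142 km = 1.214×10⁷ m.
By Kepler's third law T = 2π√(a³/μ) = 2π × 2.119×10³ = 1.331×10⁴ s.
= 221.9 min.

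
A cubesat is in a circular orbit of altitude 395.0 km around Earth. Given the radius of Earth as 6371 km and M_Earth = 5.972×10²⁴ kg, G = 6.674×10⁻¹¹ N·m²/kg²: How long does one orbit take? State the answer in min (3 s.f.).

T ≈ 92.3 min

μ = GM = 6.674×10⁻¹¹ × 5.972×10²⁴ = 3.986×10¹⁴ m³/s².
r = 6371 + 395.0 = 6766.0 km = 6.7660×10⁶ m.
Kepler's third law: T = 2π√(r³/μ) = 2π√((6.766×10⁶)³ / 3.986×10¹⁴).
r³/μ = 7.771×10⁵ s², so T = 2π × 8.815×10² = 5.539×10³ s.
Converting: 5.539×10³ s ÷ 60.00 = 92.32 min.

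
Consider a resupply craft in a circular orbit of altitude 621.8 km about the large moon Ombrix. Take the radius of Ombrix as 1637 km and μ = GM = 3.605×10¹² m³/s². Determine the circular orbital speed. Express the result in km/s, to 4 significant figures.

r = 1637 + 621.8 = 2258.8 km = 2.2588×10⁶ m.
For a circular orbit v = √(μ/r) = √(3.605×10¹² / 2.259×10⁶) = √(1.596×10⁶) = 1263 m/s.
That is 1.263 km/s.

v ≈ 1.263 km/s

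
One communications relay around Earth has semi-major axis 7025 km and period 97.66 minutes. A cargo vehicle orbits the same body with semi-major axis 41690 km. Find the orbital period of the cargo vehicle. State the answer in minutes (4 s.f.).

Kepler's third law: T² ∝ a³, so T₂ = T₁ (a₂/a₁)^(3/2).
a₂/a₁ = 5.935, (a₂/a₁)^(3/2) = 14.46.
T₂ = 97.66 × 14.46 = 1412 minutes.

T₂ ≈ 1412 minutes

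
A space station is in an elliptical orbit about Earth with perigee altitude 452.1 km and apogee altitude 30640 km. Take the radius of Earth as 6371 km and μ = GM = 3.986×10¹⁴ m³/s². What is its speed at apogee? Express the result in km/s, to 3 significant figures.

v ≈ 1.83 km/s

r_p = 6371 + 452.1 = 6823.1 km = 6.8231×10⁶ m.
r_a = 6371 + 30640 = 37011 km = 3.7011×10⁷ m.
Semi-major axis a = (r_p + r_a)/2 = 21917 km = 2.192×10⁷ m.
Vis-viva: v² = μ(2/r − 1/a) = 3.986×10¹⁴ × (5.404×10⁻⁸ − 4.563×10⁻⁸) = 3.353×10⁶ m²/s².
v = 1831 m/s = 1.831 km/s.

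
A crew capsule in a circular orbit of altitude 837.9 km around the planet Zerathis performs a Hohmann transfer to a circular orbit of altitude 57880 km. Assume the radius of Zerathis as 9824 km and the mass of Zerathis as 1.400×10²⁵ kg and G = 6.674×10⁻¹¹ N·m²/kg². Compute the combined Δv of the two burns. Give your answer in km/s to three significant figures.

μ = GM = 6.674×10⁻¹¹ × 1.400×10²⁵ = 9.344×10¹⁴ m³/s².
r₁ = 9824 + 837.9 = 10662 km = 1.0662×10⁷ m.
r₂ = 9824 + 57880 = 67704 km = 6.7704×10⁷ m.
Transfer ellipse a_t = (r₁ + r₂)/2 = 3.918×10⁷ m.
At r₁: circular v_c1 = √(μ/r₁) = 9361 m/s; transfer-periapsis v_p = √[μ(2/r₁ − 1/a_t)] = 12310 m/s.
Δv₁ = v_p − v_c1 = 2944 m/s.
At r₂: circular v_c2 = √(μ/r₂) = 3715 m/s; transfer-apoapsis v_a = √[μ(2/r₂ − 1/a_t)] = 1938 m/s.
Δv₂ = v_c2 − v_a = 1777 m/s.
Total Δv = Δv₁ + Δv₂ = 4721 m/s = 4.721 km/s.

Δv_total ≈ 4.72 km/s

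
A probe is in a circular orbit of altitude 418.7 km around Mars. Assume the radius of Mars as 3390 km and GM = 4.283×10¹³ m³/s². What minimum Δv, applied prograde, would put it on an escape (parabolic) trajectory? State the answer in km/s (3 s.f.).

r = 3390 + 418.7 = 3808.7 km = 3.8087×10⁶ m.
Circular speed v_c = √(μ/r) = 3353 m/s.
Escape speed v_esc = √(2μ/r) = √2 × v_c = 4742 m/s.
Δv = v_esc − v_c = 1389 m/s = 1.389 km/s.

Δv ≈ 1.39 km/s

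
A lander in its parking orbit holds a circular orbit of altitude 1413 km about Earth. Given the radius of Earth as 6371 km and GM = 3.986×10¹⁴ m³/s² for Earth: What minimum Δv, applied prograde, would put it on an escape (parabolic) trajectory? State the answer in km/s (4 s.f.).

r = 6371 + 1413 = 7784.0 km = 7.7840×10⁶ m.
Circular speed v_c = √(μ/r) = 7156 m/s.
Escape speed v_esc = √(2μ/r) = √2 × v_c = 10120 m/s.
Δv = v_esc − v_c = 2964 m/s = 2.964 km/s.

Δv ≈ 2.964 km/s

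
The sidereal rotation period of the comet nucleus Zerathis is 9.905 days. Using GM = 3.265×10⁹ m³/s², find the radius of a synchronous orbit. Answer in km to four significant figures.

T = 9.905 days = 8.558×10⁵ s.
A synchronous orbit has period T, so by Kepler's third law a = (μT²/4π²)^(1/3).
μT²/4π² = 3.265×10⁹ × (8.558×10⁵)² / 39.48 = 6.057×10¹⁹ m³.
a = 3.927×10⁶ m = 3927.2 km.

r_sync ≈ 3927 km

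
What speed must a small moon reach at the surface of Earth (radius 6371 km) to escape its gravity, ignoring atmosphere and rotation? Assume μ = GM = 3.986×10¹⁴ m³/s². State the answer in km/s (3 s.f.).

r = R = 6.371×10⁶ m.
Escape speed v_esc = √(2μ/r) = √(2 × 3.986×10¹⁴ / 6.371×10⁶) = √(1.251×10⁸) = 11190 m/s.
= 11.19 km/s.

v_esc ≈ 11.2 km/s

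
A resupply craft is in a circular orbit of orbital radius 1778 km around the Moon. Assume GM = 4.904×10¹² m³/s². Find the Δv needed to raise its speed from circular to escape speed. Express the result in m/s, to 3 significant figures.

Δv ≈ 688 m/s

r = 1778 km = 1.778×10⁶ m.
Circular speed v_c = √(μ/r) = 1661 m/s.
Escape speed v_esc = √(2μ/r) = √2 × v_c = 2349 m/s.
Δv = v_esc − v_c = 687.9 m/s.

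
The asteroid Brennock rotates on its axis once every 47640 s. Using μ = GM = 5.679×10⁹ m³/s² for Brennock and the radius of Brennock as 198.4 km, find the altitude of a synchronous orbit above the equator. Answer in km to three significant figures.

h_sync ≈ 490 km

A synchronous orbit has period T, so by Kepler's third law a = (μT²/4π²)^(1/3).
μT²/4π² = 5.679×10⁹ × (4.764×10⁴)² / 39.48 = 3.265×10¹⁷ m³.
a = 6.886×10⁵ m = 688.58 km.
Altitude h = a − R = 688.58 − 198.4 = 490.18 km.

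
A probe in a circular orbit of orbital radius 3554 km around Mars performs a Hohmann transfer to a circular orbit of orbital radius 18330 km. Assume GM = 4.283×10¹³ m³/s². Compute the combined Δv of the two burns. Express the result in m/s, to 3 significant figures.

r₁ = 3554 km = 3.554×10⁶ m.
r₂ = 18330 km = 1.833×10⁷ m.
Transfer ellipse a_t = (r₁ + r₂)/2 = 1.094×10⁷ m.
At r₁: circular v_c1 = √(μ/r₁) = 3471 m/s; transfer-periapsis v_p = √[μ(2/r₁ − 1/a_t)] = 4493 m/s.
Δv₁ = v_p − v_c1 = 1022 m/s.
At r₂: circular v_c2 = √(μ/r₂) = 1529 m/s; transfer-apoapsis v_a = √[μ(2/r₂ − 1/a_t)] = 871.2 m/s.
Δv₂ = v_c2 − v_a = 657.4 m/s.
Total Δv = Δv₁ + Δv₂ = 1679 m/s.

Δv_total ≈ 1680 m/s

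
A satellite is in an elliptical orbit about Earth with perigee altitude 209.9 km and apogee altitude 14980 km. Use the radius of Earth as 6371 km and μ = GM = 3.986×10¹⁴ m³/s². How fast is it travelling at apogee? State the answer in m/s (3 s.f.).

r_p = 6371 + 209.9 = 6580.9 km = 6.5809×10⁶ m.
r_a = 6371 + 14980 = 21351 km = 2.1351×10⁷ m.
Semi-major axis a = (r_p + r_a)/2 = 13966 km = 1.397×10⁷ m.
Vis-viva: v² = μ(2/r − 1/a) = 3.986×10¹⁴ × (9.367×10⁻⁸ − 7.160×10⁻⁸) = 8.797×10⁶ m²/s².
v = 2966 m/s.

v ≈ 2970 m/s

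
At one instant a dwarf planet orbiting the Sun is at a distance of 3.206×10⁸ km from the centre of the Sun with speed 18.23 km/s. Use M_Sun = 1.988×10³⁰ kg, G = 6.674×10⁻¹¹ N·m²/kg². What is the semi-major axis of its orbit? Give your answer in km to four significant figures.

a ≈ 2.678×10⁸ km

μ = GM = 6.674×10⁻¹¹ × 1.988×10³⁰ = 1.327×10²⁰ m³/s².
r = 3.206×10¹¹ m.
Specific orbital energy ε = v²/2 − μ/r = (18230)²/2 − 1.327×10²⁰/3.206×10¹¹ = -2.477×10⁸ J/kg.
Since ε = −μ/(2a), a = −μ/(2ε) = 2.678×10¹¹ m = 2.6784×10⁸ km.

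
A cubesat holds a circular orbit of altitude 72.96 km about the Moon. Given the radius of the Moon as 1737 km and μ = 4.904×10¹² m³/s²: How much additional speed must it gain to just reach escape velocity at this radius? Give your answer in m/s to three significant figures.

r = 1737 + 72.96 = 1810.0 km = 1.8100×10⁶ m.
Circular speed v_c = √(μ/r) = 1646 m/s.
Escape speed v_esc = √(2μ/r) = √2 × v_c = 2328 m/s.
Δv = v_esc − v_c = 681.8 m/s.

Δv ≈ 682 m/s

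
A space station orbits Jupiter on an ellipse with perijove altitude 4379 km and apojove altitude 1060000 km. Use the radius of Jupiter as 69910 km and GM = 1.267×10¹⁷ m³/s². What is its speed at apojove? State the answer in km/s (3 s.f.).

r_p = 69910 + 4379 = 74289 km = 7.4289×10⁷ m.
r_a = 69910 + 1060000 = 1129900 km = 1.1299×10⁹ m.
Semi-major axis a = (r_p + r_a)/2 = 6.0210×10⁵ km = 6.021×10⁸ m.
Vis-viva: v² = μ(2/r − 1/a) = 1.267×10¹⁷ × (1.770×10⁻⁹ − 1.661×10⁻⁹) = 1.384×10⁷ m²/s².
v = 3720 m/s = 3.720 km/s.

v ≈ 3.72 km/s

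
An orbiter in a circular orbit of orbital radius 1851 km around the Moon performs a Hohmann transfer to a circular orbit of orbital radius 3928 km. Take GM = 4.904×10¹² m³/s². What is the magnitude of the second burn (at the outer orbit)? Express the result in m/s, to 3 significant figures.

r₁ = 1851 km = 1.851×10⁶ m.
r₂ = 3928 km = 3.928×10⁶ m.
Transfer ellipse a_t = (r₁ + r₂)/2 = 2.890×10⁶ m.
At r₁: circular v_c1 = √(μ/r₁) = 1628 m/s; transfer-perilune v_p = √[μ(2/r₁ − 1/a_t)] = 1898 m/s.
At r₂: circular v_c2 = √(μ/r₂) = 1117 m/s; transfer-apolune v_a = √[μ(2/r₂ − 1/a_t)] = 894.3 m/s.
Δv₂ = v_c2 − v_a = 223.1 m/s.

Δv ≈ 223 m/s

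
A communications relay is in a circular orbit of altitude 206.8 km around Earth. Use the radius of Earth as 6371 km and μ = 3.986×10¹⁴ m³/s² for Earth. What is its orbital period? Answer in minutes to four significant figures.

T ≈ 88.49 minutes

r = 6371 + 206.8 = 6577.8 km = 6.5778×10⁶ m.
Kepler's third law: T = 2π√(r³/μ) = 2π√((6.578×10⁶)³ / 3.986×10¹⁴).
r³/μ = 7.140×10⁵ s², so T = 2π × 8.450×10² = 5.309×10³ s.
Converting: 5.309×10³ s ÷ 60.00 = 88.49 minutes.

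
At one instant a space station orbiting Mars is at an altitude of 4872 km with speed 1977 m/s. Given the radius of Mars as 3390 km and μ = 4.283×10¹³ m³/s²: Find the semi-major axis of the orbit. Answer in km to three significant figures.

r = 3390 + 4872 = 8262.0 km = 8.262×10⁶ m.
Vis-viva rearranged: 1/a = 2/r − v²/μ = 2.421×10⁻⁷ − 9.126×10⁻⁸ = 1.508×10⁻⁷ m⁻¹.
a = 6.631×10⁶ m = 6630.6 km.

a ≈ 6630 km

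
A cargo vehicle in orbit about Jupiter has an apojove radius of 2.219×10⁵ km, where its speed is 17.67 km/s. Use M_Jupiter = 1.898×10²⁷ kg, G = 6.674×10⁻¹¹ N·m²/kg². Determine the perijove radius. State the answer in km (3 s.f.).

μ = GM = 6.674×10⁻¹¹ × 1.898×10²⁷ = 1.267×10¹⁷ m³/s².
r_a = 2.219×10⁸ m.
Specific energy ε = v²/2 − μ/r = -4.147×10⁸ J/kg, so a = −μ/(2ε) = 1.527×10⁸ m.
The apsides satisfy r_p + r_a = 2a, so the perijove radius is 2a − r_a = 8.353×10⁷ m = 83527 km.

perijove radius ≈ 83500 km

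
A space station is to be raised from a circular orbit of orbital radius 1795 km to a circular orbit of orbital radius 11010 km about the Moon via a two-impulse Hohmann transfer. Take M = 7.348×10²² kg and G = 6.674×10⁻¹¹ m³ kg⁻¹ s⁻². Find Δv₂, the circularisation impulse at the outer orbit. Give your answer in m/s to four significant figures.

μ = GM = 6.674×10⁻¹¹ × 7.348×10²² = 4.904×10¹² m³/s².
r₁ = 1795 km = 1.795×10⁶ m.
r₂ = 11010 km = 1.101×10⁷ m.
Transfer ellipse a_t = (r₁ + r₂)/2 = 6.402×10⁶ m.
At r₁: circular v_c1 = √(μ/r₁) = 1653 m/s; transfer-perilune v_p = √[μ(2/r₁ − 1/a_t)] = 2168 m/s.
At r₂: circular v_c2 = √(μ/r₂) = 667.4 m/s; transfer-apolune v_a = √[μ(2/r₂ − 1/a_t)] = 353.4 m/s.
Δv₂ = v_c2 − v_a = 314.0 m/s.

Δv ≈ 314.0 m/s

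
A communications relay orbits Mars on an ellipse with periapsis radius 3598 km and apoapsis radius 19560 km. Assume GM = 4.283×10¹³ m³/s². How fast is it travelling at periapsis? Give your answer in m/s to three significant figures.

v ≈ 4480 m/s

Semi-major axis a = (r_p + r_a)/2 = 11579 km = 1.158×10⁷ m.
Vis-viva: v² = μ(2/r − 1/a) = 4.283×10¹³ × (5.559×10⁻⁷ − 8.636×10⁻⁸) = 2.011×10⁷ m²/s².
v = 4484 m/s.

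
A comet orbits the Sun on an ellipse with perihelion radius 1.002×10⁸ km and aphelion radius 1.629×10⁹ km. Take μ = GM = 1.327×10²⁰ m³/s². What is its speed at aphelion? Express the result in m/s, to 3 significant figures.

Semi-major axis a = (r_p + r_a)/2 = 8.6460×10⁸ km = 8.646×10¹¹ m.
Vis-viva: v² = μ(2/r − 1/a) = 1.327×10²⁰ × (1.228×10⁻¹² − 1.157×10⁻¹²) = 9.441×10⁶ m²/s².
v = 3073 m/s.

v ≈ 3070 m/s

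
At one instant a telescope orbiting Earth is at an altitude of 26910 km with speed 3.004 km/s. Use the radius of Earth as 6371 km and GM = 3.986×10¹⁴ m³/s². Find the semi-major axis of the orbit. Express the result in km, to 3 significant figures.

a ≈ 26700 km

r = 6371 + 26910 = 33281 km = 3.328×10⁷ m.
Vis-viva rearranged: 1/a = 2/r − v²/μ = 6.009×10⁻⁸ − 2.264×10⁻⁸ = 3.746×10⁻⁸ m⁻¹.
a = 2.670×10⁷ m = 26699 km.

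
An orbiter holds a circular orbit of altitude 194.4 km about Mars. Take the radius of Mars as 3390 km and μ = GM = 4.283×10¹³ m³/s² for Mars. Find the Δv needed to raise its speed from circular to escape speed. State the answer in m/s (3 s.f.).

Δv ≈ 1430 m/s

r = 3390 + 194.4 = 3584.4 km = 3.5844×10⁶ m.
Circular speed v_c = √(μ/r) = 3457 m/s.
Escape speed v_esc = √(2μ/r) = √2 × v_c = 4889 m/s.
Δv = v_esc − v_c = 1432 m/s.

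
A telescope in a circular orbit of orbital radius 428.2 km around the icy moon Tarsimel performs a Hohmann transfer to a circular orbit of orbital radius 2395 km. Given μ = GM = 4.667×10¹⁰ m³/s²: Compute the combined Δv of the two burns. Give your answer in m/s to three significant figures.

Δv_total ≈ 163 m/s

r₁ = 428.2 km = 4.282×10⁵ m.
r₂ = 2395 km = 2.395×10⁶ m.
Transfer ellipse a_t = (r₁ + r₂)/2 = 1.412×10⁶ m.
At r₁: circular v_c1 = √(μ/r₁) = 330.1 m/s; transfer-periapsis v_p = √[μ(2/r₁ − 1/a_t)] = 430.0 m/s.
Δv₁ = v_p − v_c1 = 99.89 m/s.
At r₂: circular v_c2 = √(μ/r₂) = 139.6 m/s; transfer-apoapsis v_a = √[μ(2/r₂ − 1/a_t)] = 76.88 m/s.
Δv₂ = v_c2 − v_a = 62.71 m/s.
Total Δv = Δv₁ + Δv₂ = 162.6 m/s.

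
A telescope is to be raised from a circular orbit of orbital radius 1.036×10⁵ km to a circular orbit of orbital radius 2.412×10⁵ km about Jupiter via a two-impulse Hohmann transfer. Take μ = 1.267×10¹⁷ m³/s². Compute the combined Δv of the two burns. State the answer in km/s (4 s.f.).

Δv_total ≈ 11.55 km/s

r₁ = 1.036×10⁵ km = 1.036×10⁸ m.
r₂ = 2.412×10⁵ km = 2.412×10⁸ m.
Transfer ellipse a_t = (r₁ + r₂)/2 = 1.724×10⁸ m.
At r₁: circular v_c1 = √(μ/r₁) = 34970 m/s; transfer-perijove v_p = √[μ(2/r₁ − 1/a_t)] = 41360 m/s.
Δv₁ = v_p − v_c1 = 6394 m/s.
At r₂: circular v_c2 = √(μ/r₂) = 22920 m/s; transfer-apojove v_a = √[μ(2/r₂ − 1/a_t)] = 17770 m/s.
Δv₂ = v_c2 − v_a = 5152 m/s.
Total Δv = Δv₁ + Δv₂ = 11550 m/s = 11.55 km/s.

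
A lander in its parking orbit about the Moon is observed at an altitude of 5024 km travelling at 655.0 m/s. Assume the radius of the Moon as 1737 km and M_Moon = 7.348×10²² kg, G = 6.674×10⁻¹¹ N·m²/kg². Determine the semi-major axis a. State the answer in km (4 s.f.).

a ≈ 4800 km

μ = GM = 6.674×10⁻¹¹ × 7.348×10²² = 4.904×10¹² m³/s².
r = 1737 + 5024 = 6761.0 km = 6.761×10⁶ m.
Specific orbital energy ε = v²/2 − μ/r = (655.0)²/2 − 4.904×10¹²/6.761×10⁶ = -5.108×10⁵ J/kg.
Since ε = −μ/(2a), a = −μ/(2ε) = 4.800×10⁶ m = 4800.1 km.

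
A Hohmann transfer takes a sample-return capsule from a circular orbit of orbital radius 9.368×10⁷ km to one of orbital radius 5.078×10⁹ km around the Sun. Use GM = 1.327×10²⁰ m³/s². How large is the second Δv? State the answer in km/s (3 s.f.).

r₁ = 9.368×10⁷ km = 9.368×10¹⁰ m.
r₂ = 5.078×10⁹ km = 5.078×10¹² m.
Transfer ellipse a_t = (r₁ + r₂)/2 = 2.586×10¹² m.
At r₁: circular v_c1 = √(μ/r₁) = 37640 m/s; transfer-perihelion v_p = √[μ(2/r₁ − 1/a_t)] = 52740 m/s.
At r₂: circular v_c2 = √(μ/r₂) = 5112 m/s; transfer-aphelion v_a = √[μ(2/r₂ − 1/a_t)] = 973.0 m/s.
Δv₂ = v_c2 − v_a = 4139 m/s.
= 4.139 km/s.

Δv ≈ 4.14 km/s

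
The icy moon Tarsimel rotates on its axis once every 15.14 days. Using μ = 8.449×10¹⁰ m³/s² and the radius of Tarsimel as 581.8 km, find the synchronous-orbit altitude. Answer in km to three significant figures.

T = 15.14 days = 1.308×10⁶ s.
A synchronous orbit has period T, so by Kepler's third law a = (μT²/4π²)^(1/3).
μT²/4π² = 8.449×10¹⁰ × (1.308×10⁶)² / 39.48 = 3.662×10²¹ m³.
a = 1.541×10⁷ m = 15414 km.
Altitude h = a − R = 15414 − 581.8 = 14832 km.

h_sync ≈ 14800 km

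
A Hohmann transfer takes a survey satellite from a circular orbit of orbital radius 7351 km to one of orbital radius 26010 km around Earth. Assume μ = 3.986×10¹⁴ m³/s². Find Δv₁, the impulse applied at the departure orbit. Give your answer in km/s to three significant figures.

Δv ≈ 1.83 km/s

r₁ = 7351 km = 7.351×10⁶ m.
r₂ = 26010 km = 2.601×10⁷ m.
Transfer ellipse a_t = (r₁ + r₂)/2 = 1.668×10⁷ m.
At r₁: circular v_c1 = √(μ/r₁) = 7364 m/s; transfer-perigee v_p = √[μ(2/r₁ − 1/a_t)] = 9195 m/s.
Δv₁ = v_p − v_c1 = 1832 m/s.
= 1.832 km/s.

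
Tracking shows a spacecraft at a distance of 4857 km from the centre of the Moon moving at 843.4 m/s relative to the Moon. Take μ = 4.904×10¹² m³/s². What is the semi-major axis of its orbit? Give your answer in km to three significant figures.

a ≈ 3750 km

r = 4.857×10⁶ m.
Specific orbital energy ε = v²/2 − μ/r = (843.4)²/2 − 4.904×10¹²/4.857×10⁶ = -6.540×10⁵ J/kg.
Since ε = −μ/(2a), a = −μ/(2ε) = 3.749×10⁶ m = 3749.1 km.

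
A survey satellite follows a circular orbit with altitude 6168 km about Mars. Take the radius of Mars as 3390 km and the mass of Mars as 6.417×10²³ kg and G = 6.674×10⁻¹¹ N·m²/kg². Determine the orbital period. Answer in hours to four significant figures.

T ≈ 7.881 hours

μ = GM = 6.674×10⁻¹¹ × 6.417×10²³ = 4.283×10¹³ m³/s².
r = 3390 + 6168 = 9558.0 km = 9.5580×10⁶ m.
Kepler's third law: T = 2π√(r³/μ) = 2π√((9.558×10⁶)³ / 4.283×10¹³).
r³/μ = 2.039×10⁷ s², so T = 2π × 4.515×10³ = 2.837×10⁴ s.
Converting: 2.837×10⁴ s ÷ 3600 = 7.881 hours.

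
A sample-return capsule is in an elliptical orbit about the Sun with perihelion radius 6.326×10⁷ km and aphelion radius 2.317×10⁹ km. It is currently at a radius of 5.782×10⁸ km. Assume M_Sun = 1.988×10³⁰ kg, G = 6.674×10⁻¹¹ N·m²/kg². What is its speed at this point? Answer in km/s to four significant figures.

v ≈ 18.64 km/s

μ = GM = 6.674×10⁻¹¹ × 1.988×10³⁰ = 1.327×10²⁰ m³/s².
Semi-major axis a = (r_p + r_a)/2 = 1.1901×10⁹ km = 1.190×10¹² m.
Vis-viva: v² = μ(2/r − 1/a) = 1.327×10²⁰ × (3.459×10⁻¹² − 8.402×10⁻¹³) = 3.475×10⁸ m²/s².
v = 18640 m/s = 18.64 km/s.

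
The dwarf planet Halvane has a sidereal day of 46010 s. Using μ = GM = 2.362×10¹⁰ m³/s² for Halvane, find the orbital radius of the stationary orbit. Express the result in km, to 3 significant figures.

r_sync ≈ 1080 km

A synchronous orbit has period T, so by Kepler's third law a = (μT²/4π²)^(1/3).
μT²/4π² = 2.362×10¹⁰ × (4.601×10⁴)² / 39.48 = 1.267×10¹⁸ m³.
a = 1.082×10⁶ m = 1082.0 km.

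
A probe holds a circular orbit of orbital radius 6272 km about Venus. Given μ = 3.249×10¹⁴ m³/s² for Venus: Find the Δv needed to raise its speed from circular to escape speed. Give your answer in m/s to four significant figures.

Δv ≈ 2981 m/s

r = 6272 km = 6.272×10⁶ m.
Circular speed v_c = √(μ/r) = 7197 m/s.
Escape speed v_esc = √(2μ/r) = √2 × v_c = 10180 m/s.
Δv = v_esc − v_c = 2981 m/s.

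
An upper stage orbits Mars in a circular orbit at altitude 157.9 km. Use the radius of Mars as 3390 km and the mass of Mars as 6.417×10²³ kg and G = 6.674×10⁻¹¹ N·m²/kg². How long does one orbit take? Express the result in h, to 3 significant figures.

μ = GM = 6.674×10⁻¹¹ × 6.417×10²³ = 4.283×10¹³ m³/s².
r = 3390 + 157.9 = 3547.9 km = 3.5479×10⁶ m.
Kepler's third law: T = 2π√(r³/μ) = 2π√((3.548×10⁶)³ / 4.283×10¹³).
r³/μ = 1.043×10⁶ s², so T = 2π × 1.021×10³ = 6.416×10³ s.
Converting: 6.416×10³ s ÷ 3600 = 1.782 h.

T ≈ 1.78 h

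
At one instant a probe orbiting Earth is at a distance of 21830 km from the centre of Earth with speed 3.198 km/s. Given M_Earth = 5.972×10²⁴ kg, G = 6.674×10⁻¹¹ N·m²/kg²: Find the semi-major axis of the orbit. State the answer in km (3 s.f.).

μ = GM = 6.674×10⁻¹¹ × 5.972×10²⁴ = 3.986×10¹⁴ m³/s².
r = 2.183×10⁷ m.
Vis-viva rearranged: 1/a = 2/r − v²/μ = 9.162×10⁻⁸ − 2.566×10⁻⁸ = 6.596×10⁻⁸ m⁻¹.
a = 1.516×10⁷ m = 15161 km.

a ≈ 15200 km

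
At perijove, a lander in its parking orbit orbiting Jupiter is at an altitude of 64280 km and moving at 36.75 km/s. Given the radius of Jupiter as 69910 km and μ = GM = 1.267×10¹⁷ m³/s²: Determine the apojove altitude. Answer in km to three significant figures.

apojove altitude ≈ 2.67×10⁵ km

r_p = 69910 + 64280 = 1.3419×10⁵ km = 1.342×10⁸ m.
Specific energy ε = v²/2 − μ/r = -2.689×10⁸ J/kg, so a = −μ/(2ε) = 2.356×10⁸ m.
The apsides satisfy r_p + r_a = 2a, so the apojove radius is 2a − r_p = 3.370×10⁸ m = 3.3698×10⁵ km.
Apojove altitude = 3.3698×10⁵ − 69910 = 2.6707×10⁵ km.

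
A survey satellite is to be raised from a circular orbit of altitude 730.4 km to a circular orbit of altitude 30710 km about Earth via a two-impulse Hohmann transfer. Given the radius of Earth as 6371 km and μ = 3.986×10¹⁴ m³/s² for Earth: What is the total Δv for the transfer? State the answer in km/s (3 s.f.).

Δv_total ≈ 3.63 km/s

r₁ = 6371 + 730.4 = 7101.4 km = 7.1014×10⁶ m.
r₂ = 6371 + 30710 = 37081 km = 3.7081×10⁷ m.
Transfer ellipse a_t = (r₁ + r₂)/2 = 2.209×10⁷ m.
At r₁: circular v_c1 = √(μ/r₁) = 7492 m/s; transfer-perigee v_p = √[μ(2/r₁ − 1/a_t)] = 9707 m/s.
Δv₁ = v_p − v_c1 = 2215 m/s.
At r₂: circular v_c2 = √(μ/r₂) = 3279 m/s; transfer-apogee v_a = √[μ(2/r₂ − 1/a_t)] = 1859 m/s.
Δv₂ = v_c2 − v_a = 1420 m/s.
Total Δv = Δv₁ + Δv₂ = 3634 m/s = 3.634 km/s.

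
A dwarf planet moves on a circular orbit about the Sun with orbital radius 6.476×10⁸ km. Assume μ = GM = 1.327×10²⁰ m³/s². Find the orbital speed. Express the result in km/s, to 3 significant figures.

v ≈ 14.3 km/s

r = 6.476×10⁸ km = 6.476×10¹¹ m.
For a circular orbit v = √(μ/r) = √(1.327×10²⁰ / 6.476×10¹¹) = √(2.049×10⁸) = 14310 m/s.
That is 14.31 km/s.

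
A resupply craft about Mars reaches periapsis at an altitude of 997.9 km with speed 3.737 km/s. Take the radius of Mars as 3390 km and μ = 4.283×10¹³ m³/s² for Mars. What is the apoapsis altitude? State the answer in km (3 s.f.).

apoapsis altitude ≈ 7640 km

r_p = 3390 + 997.9 = 4387.9 km = 4.388×10⁶ m.
Specific energy ε = v²/2 − μ/r = -2.778×10⁶ J/kg, so a = −μ/(2ε) = 7.708×10⁶ m.
The apsides satisfy r_p + r_a = 2a, so the apoapsis radius is 2a − r_p = 1.103×10⁷ m = 11028 km.
Apoapsis altitude = 11028 − 3390 = 7637.7 km.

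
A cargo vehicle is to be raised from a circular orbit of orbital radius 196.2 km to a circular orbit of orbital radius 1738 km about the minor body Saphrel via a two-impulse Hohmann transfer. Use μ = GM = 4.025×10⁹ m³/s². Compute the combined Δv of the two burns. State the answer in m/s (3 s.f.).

r₁ = 196.2 km = 1.962×10⁵ m.
r₂ = 1738 km = 1.738×10⁶ m.
Transfer ellipse a_t = (r₁ + r₂)/2 = 9.671×10⁵ m.
At r₁: circular v_c1 = √(μ/r₁) = 143.2 m/s; transfer-periapsis v_p = √[μ(2/r₁ − 1/a_t)] = 192.0 m/s.
Δv₁ = v_p − v_c1 = 48.78 m/s.
At r₂: circular v_c2 = √(μ/r₂) = 48.12 m/s; transfer-apoapsis v_a = √[μ(2/r₂ − 1/a_t)] = 21.68 m/s.
Δv₂ = v_c2 − v_a = 26.45 m/s.
Total Δv = Δv₁ + Δv₂ = 75.23 m/s.

Δv_total ≈ 75.2 m/s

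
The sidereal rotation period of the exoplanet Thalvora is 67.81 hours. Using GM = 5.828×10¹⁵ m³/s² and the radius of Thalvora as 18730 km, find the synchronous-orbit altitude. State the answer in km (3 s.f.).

h_sync ≈ 1.88×10⁵ km

T = 67.81 hours = 2.441×10⁵ s.
A synchronous orbit has period T, so by Kepler's third law a = (μT²/4π²)^(1/3).
μT²/4π² = 5.828×10¹⁵ × (2.441×10⁵)² / 39.48 = 8.797×10²⁴ m³.
a = 2.064×10⁸ m = 2.0644×10⁵ km.
Altitude h = a − R = 2.0644×10⁵ − 18730 = 1.8771×10⁵ km.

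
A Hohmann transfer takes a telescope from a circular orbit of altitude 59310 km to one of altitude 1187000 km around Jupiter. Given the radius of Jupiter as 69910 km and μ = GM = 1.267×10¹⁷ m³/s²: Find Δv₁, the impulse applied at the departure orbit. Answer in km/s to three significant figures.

Δv ≈ 10.9 km/s

r₁ = 69910 + 59310 = 129220 km = 1.2922×10⁸ m.
r₂ = 69910 + 1187000 = 1256900 km = 1.2569×10⁹ m.
Transfer ellipse a_t = (r₁ + r₂)/2 = 6.931×10⁸ m.
At r₁: circular v_c1 = √(μ/r₁) = 31310 m/s; transfer-perijove v_p = √[μ(2/r₁ − 1/a_t)] = 42170 m/s.
Δv₁ = v_p − v_c1 = 10860 m/s.
= 10.86 km/s.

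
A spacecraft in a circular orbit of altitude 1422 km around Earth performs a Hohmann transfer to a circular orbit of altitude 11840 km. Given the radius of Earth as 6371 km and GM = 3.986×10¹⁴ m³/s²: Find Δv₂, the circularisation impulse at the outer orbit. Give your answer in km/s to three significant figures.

Δv ≈ 1.06 km/s

r₁ = 6371 + 1422 = 7793.0 km = 7.7930×10⁶ m.
r₂ = 6371 + 11840 = 18211 km = 1.8211×10⁷ m.
Transfer ellipse a_t = (r₁ + r₂)/2 = 1.300×10⁷ m.
At r₁: circular v_c1 = √(μ/r₁) = 7152 m/s; transfer-perigee v_p = √[μ(2/r₁ − 1/a_t)] = 8464 m/s.
At r₂: circular v_c2 = √(μ/r₂) = 4678 m/s; transfer-apogee v_a = √[μ(2/r₂ − 1/a_t)] = 3622 m/s.
Δv₂ = v_c2 − v_a = 1056 m/s.
= 1.056 km/s.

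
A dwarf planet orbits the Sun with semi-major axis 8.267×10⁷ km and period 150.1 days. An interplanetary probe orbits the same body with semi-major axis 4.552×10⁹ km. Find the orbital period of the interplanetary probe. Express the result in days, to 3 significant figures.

Kepler's third law: T² ∝ a³, so T₂ = T₁ (a₂/a₁)^(3/2).
a₂/a₁ = 55.06, (a₂/a₁)^(3/2) = 408.6.
T₂ = 150.1 × 408.6 = 61330 days.

T₂ ≈ 61300 days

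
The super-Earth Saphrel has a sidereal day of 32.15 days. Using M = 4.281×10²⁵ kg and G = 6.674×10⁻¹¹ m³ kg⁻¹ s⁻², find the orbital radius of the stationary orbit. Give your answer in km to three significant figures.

r_sync ≈ 8.23×10⁵ km

μ = GM = 6.674×10⁻¹¹ × 4.281×10²⁵ = 2.857×10¹⁵ m³/s².
T = 32.15 days = 2.778×10⁶ s.
A synchronous orbit has period T, so by Kepler's third law a = (μT²/4π²)^(1/3).
μT²/4π² = 2.857×10¹⁵ × (2.778×10⁶)² / 39.48 = 5.584×10²⁶ m³.
a = 8.235×10⁸ m = 8.2348×10⁵ km.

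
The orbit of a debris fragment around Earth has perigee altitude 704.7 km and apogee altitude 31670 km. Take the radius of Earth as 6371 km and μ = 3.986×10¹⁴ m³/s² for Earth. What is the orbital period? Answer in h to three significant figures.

r_p = 6371 + 704.7 = 7075.7 km = 7.0757×10⁶ m.
r_a = 6371 + 31670 = 38041 km = 3.8041×10⁷ m.
Semi-major axis a = (r_p + r_a)/2 = (7075.7 + 38041)/2 = 22558 km = 2.256×10⁷ m.
By Kepler's third law T = 2π√(a³/μ) = 2π × 5.367×10³ = 3.372×10⁴ s.
= 9.366 h.

T ≈ 9.37 h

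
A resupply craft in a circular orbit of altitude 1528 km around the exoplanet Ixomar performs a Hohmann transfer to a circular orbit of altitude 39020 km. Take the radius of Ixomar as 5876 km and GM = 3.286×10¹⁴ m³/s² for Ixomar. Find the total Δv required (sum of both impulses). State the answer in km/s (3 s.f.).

Δv_total ≈ 3.33 km/s

r₁ = 5876 + 1528 = 7404.0 km = 7.4040×10⁶ m.
r₂ = 5876 + 39020 = 44896 km = 4.4896×10⁷ m.
Transfer ellipse a_t = (r₁ + r₂)/2 = 2.615×10⁷ m.
At r₁: circular v_c1 = √(μ/r₁) = 6662 m/s; transfer-periapsis v_p = √[μ(2/r₁ − 1/a_t)] = 8729 m/s.
Δv₁ = v_p − v_c1 = 2067 m/s.
At r₂: circular v_c2 = √(μ/r₂) = 2705 m/s; transfer-apoapsis v_a = √[μ(2/r₂ − 1/a_t)] = 1440 m/s.
Δv₂ = v_c2 − v_a = 1266 m/s.
Total Δv = Δv₁ + Δv₂ = 3333 m/s = 3.333 km/s.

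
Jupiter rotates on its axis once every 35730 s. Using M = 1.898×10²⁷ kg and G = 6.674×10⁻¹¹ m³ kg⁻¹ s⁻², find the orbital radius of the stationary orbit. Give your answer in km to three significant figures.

μ = GM = 6.674×10⁻¹¹ × 1.898×10²⁷ = 1.267×10¹⁷ m³/s².
A synchronous orbit has period T, so by Kepler's third law a = (μT²/4π²)^(1/3).
μT²/4π² = 1.267×10¹⁷ × (3.573×10⁴)² / 39.48 = 4.096×10²⁴ m³.
a = 1.600×10⁸ m = 1.6000×10⁵ km.

r_sync ≈ 1.60×10⁵ km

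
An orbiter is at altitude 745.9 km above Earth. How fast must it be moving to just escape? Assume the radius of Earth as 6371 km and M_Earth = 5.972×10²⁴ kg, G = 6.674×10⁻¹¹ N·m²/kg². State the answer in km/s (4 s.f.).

v_esc ≈ 10.58 km/s

μ = GM = 6.674×10⁻¹¹ × 5.972×10²⁴ = 3.986×10¹⁴ m³/s².
r = 6371 + 745.9 = 7116.9 km = 7.1169×10⁶ m.
Escape speed v_esc = √(2μ/r) = √(2 × 3.986×10¹⁴ / 7.117×10⁶) = √(1.120×10⁸) = 10580 m/s.
= 10.58 km/s.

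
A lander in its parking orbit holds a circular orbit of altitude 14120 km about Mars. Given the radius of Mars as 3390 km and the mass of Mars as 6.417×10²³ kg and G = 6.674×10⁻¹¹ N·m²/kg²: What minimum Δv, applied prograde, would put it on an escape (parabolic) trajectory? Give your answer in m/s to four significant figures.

Δv ≈ 647.8 m/s

μ = GM = 6.674×10⁻¹¹ × 6.417×10²³ = 4.283×10¹³ m³/s².
r = 3390 + 14120 = 17510 km = 1.7510×10⁷ m.
Circular speed v_c = √(μ/r) = 1564 m/s.
Escape speed v_esc = √(2μ/r) = √2 × v_c = 2212 m/s.
Δv = v_esc − v_c = 647.8 m/s.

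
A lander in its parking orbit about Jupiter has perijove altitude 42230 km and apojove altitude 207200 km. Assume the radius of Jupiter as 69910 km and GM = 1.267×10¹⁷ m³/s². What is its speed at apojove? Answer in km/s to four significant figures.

r_p = 69910 + 42230 = 112140 km = 1.1214×10⁸ m.
r_a = 69910 + 207200 = 277110 km = 2.7711×10⁸ m.
Semi-major axis a = (r_p + r_a)/2 = 1.9462×10⁵ km = 1.946×10⁸ m.
Vis-viva: v² = μ(2/r − 1/a) = 1.267×10¹⁷ × (7.217×10⁻⁹ − 5.138×10⁻⁹) = 2.634×10⁸ m²/s².
v = 16230 m/s = 16.23 km/s.

v ≈ 16.23 km/s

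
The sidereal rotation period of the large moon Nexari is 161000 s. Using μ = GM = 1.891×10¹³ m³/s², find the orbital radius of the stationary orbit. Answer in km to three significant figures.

A synchronous orbit has period T, so by Kepler's third law a = (μT²/4π²)^(1/3).
μT²/4π² = 1.891×10¹³ × (1.610×10⁵)² / 39.48 = 1.242×10²² m³.
a = 2.316×10⁷ m = 23156 km.

r_sync ≈ 23200 km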